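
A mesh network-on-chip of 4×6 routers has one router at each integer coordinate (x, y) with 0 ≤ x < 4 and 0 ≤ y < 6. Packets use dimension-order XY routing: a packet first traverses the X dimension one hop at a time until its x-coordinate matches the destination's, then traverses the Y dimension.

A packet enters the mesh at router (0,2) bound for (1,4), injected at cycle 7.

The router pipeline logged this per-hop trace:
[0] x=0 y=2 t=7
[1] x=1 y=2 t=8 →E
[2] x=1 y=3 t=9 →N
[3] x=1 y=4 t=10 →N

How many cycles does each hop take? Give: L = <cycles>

From hop 0 (7) to hop 1 (8): +1 cycles.
Each hop adds L, hence L = 1.

L = 1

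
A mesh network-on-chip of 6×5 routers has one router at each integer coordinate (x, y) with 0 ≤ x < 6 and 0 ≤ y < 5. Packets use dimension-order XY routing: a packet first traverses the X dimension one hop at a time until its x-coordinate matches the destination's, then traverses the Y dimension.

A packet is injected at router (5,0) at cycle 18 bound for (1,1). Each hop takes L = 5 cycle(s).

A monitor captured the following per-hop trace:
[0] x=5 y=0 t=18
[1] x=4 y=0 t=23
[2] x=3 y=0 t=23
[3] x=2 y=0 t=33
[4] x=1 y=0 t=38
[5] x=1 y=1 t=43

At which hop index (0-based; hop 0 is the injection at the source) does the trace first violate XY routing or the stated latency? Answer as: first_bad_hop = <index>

first_bad_hop = 2

  1: Δx=-1 Δy=+0 Δt=5 [ok]
  2: Δx=-1 Δy=+0 Δt=0 [BAD: Δcyc=0≠L]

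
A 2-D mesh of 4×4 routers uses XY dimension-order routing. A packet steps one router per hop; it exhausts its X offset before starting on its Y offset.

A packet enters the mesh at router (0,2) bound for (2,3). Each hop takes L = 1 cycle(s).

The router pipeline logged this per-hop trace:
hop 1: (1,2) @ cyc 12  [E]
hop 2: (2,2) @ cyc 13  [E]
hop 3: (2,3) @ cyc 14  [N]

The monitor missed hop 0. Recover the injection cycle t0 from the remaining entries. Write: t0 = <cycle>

t0 = 11

The first recorded entry is hop 1 at cycle 12.
Therefore t0 = 12 − L = 11.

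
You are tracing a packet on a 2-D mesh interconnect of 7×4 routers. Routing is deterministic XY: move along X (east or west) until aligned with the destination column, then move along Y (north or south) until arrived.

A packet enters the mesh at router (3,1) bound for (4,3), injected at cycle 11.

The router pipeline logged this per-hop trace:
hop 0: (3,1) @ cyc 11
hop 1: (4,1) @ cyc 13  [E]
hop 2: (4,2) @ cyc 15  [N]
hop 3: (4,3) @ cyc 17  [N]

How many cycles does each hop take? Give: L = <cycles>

L = 2

Δcyc across hop 0→1: 13 − 11 = 2.
That increment is L by definition: L = 2.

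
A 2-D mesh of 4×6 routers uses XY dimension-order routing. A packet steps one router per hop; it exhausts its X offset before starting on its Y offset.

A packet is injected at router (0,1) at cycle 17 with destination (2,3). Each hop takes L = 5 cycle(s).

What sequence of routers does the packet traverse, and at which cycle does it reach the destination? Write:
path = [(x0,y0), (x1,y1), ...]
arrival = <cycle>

[0] x=0 y=1 t=17
[1] x=1 y=1 t=22 →E
[2] x=2 y=1 t=27 →E
[3] x=2 y=2 t=32 →N
[4] x=2 y=3 t=37 →N

path = [(0,1), (1,1), (2,1), (2,2), (2,3)]
arrival = 37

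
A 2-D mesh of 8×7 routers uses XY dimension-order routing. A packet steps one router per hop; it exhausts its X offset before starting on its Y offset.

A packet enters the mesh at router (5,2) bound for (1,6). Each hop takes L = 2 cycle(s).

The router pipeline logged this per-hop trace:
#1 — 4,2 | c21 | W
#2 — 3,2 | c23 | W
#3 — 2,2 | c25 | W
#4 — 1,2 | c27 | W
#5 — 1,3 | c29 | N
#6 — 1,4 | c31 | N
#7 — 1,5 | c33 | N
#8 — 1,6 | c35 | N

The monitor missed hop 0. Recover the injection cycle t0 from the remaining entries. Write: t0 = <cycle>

Hop 1 reached at cycle 21; hop k is at t0 + k·L.
Therefore t0 = 21 − L = 19.

t0 = 19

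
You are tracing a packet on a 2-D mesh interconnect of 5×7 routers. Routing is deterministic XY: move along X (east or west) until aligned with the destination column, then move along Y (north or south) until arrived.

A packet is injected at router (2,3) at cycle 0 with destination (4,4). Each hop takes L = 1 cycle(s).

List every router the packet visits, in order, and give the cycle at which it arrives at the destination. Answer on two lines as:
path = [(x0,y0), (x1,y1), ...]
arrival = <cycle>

path = [(2,3), (3,3), (4,3), (4,4)]
arrival = 3

t=0: at (2,3)
t=1: at (3,3) after E
t=2: at (4,3) after E
t=3: at (4,4) after N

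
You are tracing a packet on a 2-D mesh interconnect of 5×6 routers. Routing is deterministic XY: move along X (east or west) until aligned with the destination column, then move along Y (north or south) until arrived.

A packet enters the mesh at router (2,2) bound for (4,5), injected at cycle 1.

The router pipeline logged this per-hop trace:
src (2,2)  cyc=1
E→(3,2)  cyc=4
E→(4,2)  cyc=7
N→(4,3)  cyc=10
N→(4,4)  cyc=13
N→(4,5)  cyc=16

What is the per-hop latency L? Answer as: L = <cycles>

L = 3

Between hops 0 and 1 the cycle counter advances 4 − 1 = 3.
That increment is L by definition: L = 3.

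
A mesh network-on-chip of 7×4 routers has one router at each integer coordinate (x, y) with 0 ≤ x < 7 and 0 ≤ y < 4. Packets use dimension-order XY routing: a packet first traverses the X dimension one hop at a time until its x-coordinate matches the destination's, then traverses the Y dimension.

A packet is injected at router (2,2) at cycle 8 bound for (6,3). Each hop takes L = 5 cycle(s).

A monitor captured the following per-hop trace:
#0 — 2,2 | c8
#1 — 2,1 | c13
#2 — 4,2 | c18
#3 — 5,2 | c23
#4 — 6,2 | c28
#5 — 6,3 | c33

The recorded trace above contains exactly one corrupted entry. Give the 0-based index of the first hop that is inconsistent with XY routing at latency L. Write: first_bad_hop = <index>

  1: Δx=+0 Δy=-1 Δt=5 [BAD: Y-move but x=2≠6]

first_bad_hop = 1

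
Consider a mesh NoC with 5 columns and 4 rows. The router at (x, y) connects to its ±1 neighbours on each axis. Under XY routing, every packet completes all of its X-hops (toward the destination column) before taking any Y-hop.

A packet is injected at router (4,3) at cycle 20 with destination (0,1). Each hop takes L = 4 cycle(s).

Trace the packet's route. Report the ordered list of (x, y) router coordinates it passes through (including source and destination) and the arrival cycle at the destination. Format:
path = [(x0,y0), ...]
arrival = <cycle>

hop 0: (4,3) @ cyc 20
hop 1: (3,3) @ cyc 24  [W]
hop 2: (2,3) @ cyc 28  [W]
hop 3: (1,3) @ cyc 32  [W]
hop 4: (0,3) @ cyc 36  [W]
hop 5: (0,2) @ cyc 40  [S]
hop 6: (0,1) @ cyc 44  [S]

path = [(4,3), (3,3), (2,3), (1,3), (0,3), (0,2), (0,1)]
arrival = 44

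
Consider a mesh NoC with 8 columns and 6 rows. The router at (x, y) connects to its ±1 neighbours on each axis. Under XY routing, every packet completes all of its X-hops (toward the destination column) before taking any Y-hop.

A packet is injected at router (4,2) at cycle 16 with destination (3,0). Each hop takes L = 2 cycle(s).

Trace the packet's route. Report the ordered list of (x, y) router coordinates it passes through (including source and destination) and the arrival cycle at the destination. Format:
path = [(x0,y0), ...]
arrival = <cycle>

path = [(4,2), (3,2), (3,1), (3,0)]
arrival = 22

  0. router=(4,2) cycle=16 (inject)
  1. router=(3,2) cycle=18 dir=W
  2. router=(3,1) cycle=20 dir=S
  3. router=(3,0) cycle=22 dir=S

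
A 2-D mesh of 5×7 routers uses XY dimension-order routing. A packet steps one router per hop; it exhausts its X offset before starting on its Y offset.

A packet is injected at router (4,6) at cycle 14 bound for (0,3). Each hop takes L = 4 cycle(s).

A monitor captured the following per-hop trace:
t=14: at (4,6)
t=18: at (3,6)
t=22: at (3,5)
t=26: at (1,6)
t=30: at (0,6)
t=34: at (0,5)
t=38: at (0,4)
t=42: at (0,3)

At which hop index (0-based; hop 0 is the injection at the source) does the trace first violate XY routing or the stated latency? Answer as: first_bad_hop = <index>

  1: Δx=-1 Δy=+0 Δt=4 [ok]
  2: Δx=+0 Δy=-1 Δt=4 [BAD: Y-move but x=3≠0]

first_bad_hop = 2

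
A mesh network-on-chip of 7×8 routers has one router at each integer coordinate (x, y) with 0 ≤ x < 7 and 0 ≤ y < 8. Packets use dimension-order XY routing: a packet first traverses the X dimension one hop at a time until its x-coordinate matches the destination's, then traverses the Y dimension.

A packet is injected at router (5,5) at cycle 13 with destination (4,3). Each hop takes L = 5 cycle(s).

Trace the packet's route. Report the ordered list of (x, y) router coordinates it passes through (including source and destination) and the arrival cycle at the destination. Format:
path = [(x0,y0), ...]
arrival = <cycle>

#0 — 5,5 | c13
#1 — 4,5 | c18 | W
#2 — 4,4 | c23 | S
#3 — 4,3 | c28 | S

path = [(5,5), (4,5), (4,4), (4,3)]
arrival = 28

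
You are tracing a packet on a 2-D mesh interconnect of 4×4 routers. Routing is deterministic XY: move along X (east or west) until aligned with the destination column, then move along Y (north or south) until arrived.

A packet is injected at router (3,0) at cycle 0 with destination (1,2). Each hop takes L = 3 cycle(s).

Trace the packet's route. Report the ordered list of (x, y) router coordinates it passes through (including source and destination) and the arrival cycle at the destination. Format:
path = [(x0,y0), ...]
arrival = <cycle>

path = [(3,0), (2,0), (1,0), (1,1), (1,2)]
arrival = 12

[0] x=3 y=0 t=0
[1] x=2 y=0 t=3 →W
[2] x=1 y=0 t=6 →W
[3] x=1 y=1 t=9 →N
[4] x=1 y=2 t=12 →N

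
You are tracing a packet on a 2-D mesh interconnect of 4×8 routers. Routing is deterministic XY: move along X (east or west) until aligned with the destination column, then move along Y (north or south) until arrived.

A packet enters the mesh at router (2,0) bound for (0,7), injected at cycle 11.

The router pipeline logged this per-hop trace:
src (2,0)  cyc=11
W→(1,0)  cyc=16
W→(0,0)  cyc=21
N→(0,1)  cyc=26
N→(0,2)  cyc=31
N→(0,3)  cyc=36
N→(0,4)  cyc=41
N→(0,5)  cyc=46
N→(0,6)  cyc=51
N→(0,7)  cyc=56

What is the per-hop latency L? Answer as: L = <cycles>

From hop 0 (11) to hop 1 (16): +5 cycles.
That increment is L by definition: L = 5.

L = 5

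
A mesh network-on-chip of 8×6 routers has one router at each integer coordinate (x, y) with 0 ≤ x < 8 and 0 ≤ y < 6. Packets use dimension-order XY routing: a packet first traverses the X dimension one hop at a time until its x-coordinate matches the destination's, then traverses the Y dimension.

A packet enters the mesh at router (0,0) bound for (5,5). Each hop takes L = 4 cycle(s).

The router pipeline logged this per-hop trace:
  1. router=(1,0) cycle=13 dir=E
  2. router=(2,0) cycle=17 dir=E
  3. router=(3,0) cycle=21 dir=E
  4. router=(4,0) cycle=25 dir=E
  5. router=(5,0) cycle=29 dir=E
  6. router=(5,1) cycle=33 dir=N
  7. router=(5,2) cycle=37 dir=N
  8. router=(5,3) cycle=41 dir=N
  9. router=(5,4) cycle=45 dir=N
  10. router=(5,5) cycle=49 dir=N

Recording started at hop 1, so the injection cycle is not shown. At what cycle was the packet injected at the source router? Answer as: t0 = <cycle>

t0 = 9

cyc[1] = 13 and cyc[k] = t0 + k·L for every k.
t0 = cyc[1] − L = 13 − 4 = 9.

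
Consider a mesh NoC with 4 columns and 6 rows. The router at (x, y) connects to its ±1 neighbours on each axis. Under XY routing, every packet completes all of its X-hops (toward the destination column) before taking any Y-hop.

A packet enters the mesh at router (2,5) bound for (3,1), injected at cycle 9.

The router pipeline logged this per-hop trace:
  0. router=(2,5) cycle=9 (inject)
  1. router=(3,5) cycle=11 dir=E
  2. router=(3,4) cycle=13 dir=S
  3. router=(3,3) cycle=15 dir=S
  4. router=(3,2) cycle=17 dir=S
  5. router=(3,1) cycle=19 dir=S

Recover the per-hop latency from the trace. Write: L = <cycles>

From hop 0 (9) to hop 1 (11): +2 cycles.
Each hop adds L, hence L = 2.

L = 2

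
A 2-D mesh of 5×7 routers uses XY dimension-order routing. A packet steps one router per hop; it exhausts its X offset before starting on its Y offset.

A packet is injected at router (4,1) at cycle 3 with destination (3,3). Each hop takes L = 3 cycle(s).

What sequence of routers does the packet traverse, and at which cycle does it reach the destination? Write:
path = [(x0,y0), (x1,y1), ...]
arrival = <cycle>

path = [(4,1), (3,1), (3,2), (3,3)]
arrival = 12

[0] x=4 y=1 t=3
[1] x=3 y=1 t=6 →W
[2] x=3 y=2 t=9 →N
[3] x=3 y=3 t=12 →N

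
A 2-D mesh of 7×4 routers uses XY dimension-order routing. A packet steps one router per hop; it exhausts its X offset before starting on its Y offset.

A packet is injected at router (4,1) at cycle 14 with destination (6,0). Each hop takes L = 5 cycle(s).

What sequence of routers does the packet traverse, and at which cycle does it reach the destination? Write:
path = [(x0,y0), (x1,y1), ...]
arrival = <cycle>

path = [(4,1), (5,1), (6,1), (6,0)]
arrival = 29

#0 — 4,1 | c14
#1 — 5,1 | c19 | E
#2 — 6,1 | c24 | E
#3 — 6,0 | c29 | S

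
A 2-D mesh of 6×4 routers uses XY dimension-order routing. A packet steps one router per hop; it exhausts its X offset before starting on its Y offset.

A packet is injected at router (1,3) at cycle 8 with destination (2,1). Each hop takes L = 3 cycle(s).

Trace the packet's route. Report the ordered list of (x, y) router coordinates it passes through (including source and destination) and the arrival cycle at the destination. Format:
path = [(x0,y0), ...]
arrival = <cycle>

path = [(1,3), (2,3), (2,2), (2,1)]
arrival = 17

  0. router=(1,3) cycle=8 (inject)
  1. router=(2,3) cycle=11 dir=E
  2. router=(2,2) cycle=14 dir=S
  3. router=(2,1) cycle=17 dir=S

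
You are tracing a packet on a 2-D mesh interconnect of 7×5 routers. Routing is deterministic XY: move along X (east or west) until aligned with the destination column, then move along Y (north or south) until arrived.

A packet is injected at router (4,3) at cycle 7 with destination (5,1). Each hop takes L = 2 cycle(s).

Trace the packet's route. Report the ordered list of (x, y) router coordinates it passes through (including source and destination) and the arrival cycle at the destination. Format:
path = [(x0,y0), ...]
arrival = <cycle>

  0. router=(4,3) cycle=7 (inject)
  1. router=(5,3) cycle=9 dir=E
  2. router=(5,2) cycle=11 dir=S
  3. router=(5,1) cycle=13 dir=S

path = [(4,3), (5,3), (5,2), (5,1)]
arrival = 13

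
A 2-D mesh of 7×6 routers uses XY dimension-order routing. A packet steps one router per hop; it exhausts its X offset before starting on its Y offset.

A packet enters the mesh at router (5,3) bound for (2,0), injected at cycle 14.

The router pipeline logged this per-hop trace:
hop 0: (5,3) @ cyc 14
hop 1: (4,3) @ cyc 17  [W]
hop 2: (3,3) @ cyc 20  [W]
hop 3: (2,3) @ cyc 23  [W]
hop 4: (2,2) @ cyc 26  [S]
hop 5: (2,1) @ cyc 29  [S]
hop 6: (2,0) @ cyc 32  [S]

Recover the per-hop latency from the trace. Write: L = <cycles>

cyc[1] − cyc[0] = 17 − 14 = 3.
One hop costs L cycles, so L = 3.

L = 3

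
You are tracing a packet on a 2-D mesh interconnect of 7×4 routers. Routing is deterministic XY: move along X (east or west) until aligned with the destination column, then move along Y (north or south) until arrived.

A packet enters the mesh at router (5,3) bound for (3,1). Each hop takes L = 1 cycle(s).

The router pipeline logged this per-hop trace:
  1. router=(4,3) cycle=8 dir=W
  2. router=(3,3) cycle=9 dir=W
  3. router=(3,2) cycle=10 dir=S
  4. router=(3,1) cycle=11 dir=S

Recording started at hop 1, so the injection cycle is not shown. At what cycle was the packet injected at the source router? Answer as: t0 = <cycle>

The first recorded entry is hop 1 at cycle 8.
So t0 = 8 − 1·1 = 7.

t0 = 7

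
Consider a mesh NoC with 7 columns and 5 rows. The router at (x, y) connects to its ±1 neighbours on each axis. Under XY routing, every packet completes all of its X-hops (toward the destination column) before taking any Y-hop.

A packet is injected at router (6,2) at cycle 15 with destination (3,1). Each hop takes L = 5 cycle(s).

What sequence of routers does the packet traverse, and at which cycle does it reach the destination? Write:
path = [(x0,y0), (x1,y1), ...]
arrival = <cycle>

src (6,2)  cyc=15
W→(5,2)  cyc=20
W→(4,2)  cyc=25
W→(3,2)  cyc=30
S→(3,1)  cyc=35

path = [(6,2), (5,2), (4,2), (3,2), (3,1)]
arrival = 35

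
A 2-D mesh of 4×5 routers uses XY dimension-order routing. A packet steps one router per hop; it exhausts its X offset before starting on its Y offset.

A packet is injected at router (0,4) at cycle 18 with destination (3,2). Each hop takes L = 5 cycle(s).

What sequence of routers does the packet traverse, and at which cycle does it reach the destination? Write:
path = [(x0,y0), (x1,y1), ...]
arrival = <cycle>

path = [(0,4), (1,4), (2,4), (3,4), (3,3), (3,2)]
arrival = 43

#0 — 0,4 | c18
#1 — 1,4 | c23 | E
#2 — 2,4 | c28 | E
#3 — 3,4 | c33 | E
#4 — 3,3 | c38 | S
#5 — 3,2 | c43 | S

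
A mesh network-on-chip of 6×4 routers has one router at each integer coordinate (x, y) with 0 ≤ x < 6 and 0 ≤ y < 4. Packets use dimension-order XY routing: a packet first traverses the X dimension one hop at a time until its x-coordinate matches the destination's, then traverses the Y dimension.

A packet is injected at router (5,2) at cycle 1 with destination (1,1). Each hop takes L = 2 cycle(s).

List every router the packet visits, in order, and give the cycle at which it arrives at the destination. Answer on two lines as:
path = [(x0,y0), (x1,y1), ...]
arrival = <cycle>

[0] x=5 y=2 t=1
[1] x=4 y=2 t=3 →W
[2] x=3 y=2 t=5 →W
[3] x=2 y=2 t=7 →W
[4] x=1 y=2 t=9 →W
[5] x=1 y=1 t=11 →S

path = [(5,2), (4,2), (3,2), (2,2), (1,2), (1,1)]
arrival = 11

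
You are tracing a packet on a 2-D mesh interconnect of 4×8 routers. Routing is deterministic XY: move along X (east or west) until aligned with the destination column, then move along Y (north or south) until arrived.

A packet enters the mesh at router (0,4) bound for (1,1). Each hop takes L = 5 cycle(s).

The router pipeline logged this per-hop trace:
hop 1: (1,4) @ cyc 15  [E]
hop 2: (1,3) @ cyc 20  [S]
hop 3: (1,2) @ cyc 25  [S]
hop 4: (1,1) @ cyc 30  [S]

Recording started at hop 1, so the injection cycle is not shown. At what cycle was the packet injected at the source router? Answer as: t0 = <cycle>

At hop 1 the cycle is 15; in general cyc_k = t0 + kL.
Therefore t0 = 15 − L = 10.

t0 = 10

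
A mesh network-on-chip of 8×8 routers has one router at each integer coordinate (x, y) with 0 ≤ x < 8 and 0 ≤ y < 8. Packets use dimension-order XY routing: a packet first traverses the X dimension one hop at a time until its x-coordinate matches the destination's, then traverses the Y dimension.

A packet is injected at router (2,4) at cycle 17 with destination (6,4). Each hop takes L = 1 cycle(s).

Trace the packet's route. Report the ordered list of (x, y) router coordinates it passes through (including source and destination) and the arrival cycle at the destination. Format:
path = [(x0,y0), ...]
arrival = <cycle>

#0 — 2,4 | c17
#1 — 3,4 | c18 | E
#2 — 4,4 | c19 | E
#3 — 5,4 | c20 | E
#4 — 6,4 | c21 | E

path = [(2,4), (3,4), (4,4), (5,4), (6,4)]
arrival = 21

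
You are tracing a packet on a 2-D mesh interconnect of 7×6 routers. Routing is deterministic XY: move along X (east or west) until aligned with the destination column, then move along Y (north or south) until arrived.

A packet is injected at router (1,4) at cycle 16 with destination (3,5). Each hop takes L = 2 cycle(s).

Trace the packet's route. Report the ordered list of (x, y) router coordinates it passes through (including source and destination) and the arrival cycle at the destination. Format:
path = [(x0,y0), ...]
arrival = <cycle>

path = [(1,4), (2,4), (3,4), (3,5)]
arrival = 22

src (1,4)  cyc=16
E→(2,4)  cyc=18
E→(3,4)  cyc=20
N→(3,5)  cyc=22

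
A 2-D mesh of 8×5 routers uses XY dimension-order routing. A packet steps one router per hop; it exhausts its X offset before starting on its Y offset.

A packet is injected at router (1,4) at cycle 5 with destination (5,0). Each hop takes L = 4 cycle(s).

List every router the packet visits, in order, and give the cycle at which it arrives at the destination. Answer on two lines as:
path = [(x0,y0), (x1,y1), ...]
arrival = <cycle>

#0 — 1,4 | c5
#1 — 2,4 | c9 | E
#2 — 3,4 | c13 | E
#3 — 4,4 | c17 | E
#4 — 5,4 | c21 | E
#5 — 5,3 | c25 | S
#6 — 5,2 | c29 | S
#7 — 5,1 | c33 | S
#8 — 5,0 | c37 | S

path = [(1,4), (2,4), (3,4), (4,4), (5,4), (5,3), (5,2), (5,1), (5,0)]
arrival = 37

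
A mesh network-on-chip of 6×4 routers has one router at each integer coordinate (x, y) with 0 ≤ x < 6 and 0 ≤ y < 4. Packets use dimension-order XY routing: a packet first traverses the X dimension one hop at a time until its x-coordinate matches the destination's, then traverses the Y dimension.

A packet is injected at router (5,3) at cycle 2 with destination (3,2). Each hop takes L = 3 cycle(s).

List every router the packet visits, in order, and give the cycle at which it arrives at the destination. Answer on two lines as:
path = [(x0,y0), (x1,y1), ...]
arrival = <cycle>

src (5,3)  cyc=2
W→(4,3)  cyc=5
W→(3,3)  cyc=8
S→(3,2)  cyc=11

path = [(5,3), (4,3), (3,3), (3,2)]
arrival = 11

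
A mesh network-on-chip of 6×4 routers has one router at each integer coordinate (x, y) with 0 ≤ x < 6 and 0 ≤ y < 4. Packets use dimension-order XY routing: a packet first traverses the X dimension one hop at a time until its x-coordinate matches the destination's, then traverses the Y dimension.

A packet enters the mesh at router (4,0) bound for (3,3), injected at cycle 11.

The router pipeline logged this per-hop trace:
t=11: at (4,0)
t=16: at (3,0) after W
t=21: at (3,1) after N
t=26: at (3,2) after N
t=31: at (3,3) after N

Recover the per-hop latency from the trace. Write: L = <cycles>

L = 5

From hop 0 (11) to hop 1 (16): +5 cycles.
Per-hop latency L = Δcyc = 5.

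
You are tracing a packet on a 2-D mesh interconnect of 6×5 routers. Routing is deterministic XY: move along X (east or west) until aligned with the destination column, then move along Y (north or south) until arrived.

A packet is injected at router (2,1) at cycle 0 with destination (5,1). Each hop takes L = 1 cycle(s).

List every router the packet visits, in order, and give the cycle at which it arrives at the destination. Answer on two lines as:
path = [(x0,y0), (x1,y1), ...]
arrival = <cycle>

path = [(2,1), (3,1), (4,1), (5,1)]
arrival = 3

  0. router=(2,1) cycle=0 (inject)
  1. router=(3,1) cycle=1 dir=E
  2. router=(4,1) cycle=2 dir=E
  3. router=(5,1) cycle=3 dir=E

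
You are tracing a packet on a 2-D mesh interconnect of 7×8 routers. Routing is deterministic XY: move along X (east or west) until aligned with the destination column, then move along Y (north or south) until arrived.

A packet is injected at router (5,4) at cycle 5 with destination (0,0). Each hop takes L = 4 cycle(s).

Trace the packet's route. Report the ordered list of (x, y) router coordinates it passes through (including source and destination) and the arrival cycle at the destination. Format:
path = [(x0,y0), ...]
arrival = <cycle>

src (5,4)  cyc=5
W→(4,4)  cyc=9
W→(3,4)  cyc=13
W→(2,4)  cyc=17
W→(1,4)  cyc=21
W→(0,4)  cyc=25
S→(0,3)  cyc=29
S→(0,2)  cyc=33
S→(0,1)  cyc=37
S→(0,0)  cyc=41

path = [(5,4), (4,4), (3,4), (2,4), (1,4), (0,4), (0,3), (0,2), (0,1), (0,0)]
arrival = 41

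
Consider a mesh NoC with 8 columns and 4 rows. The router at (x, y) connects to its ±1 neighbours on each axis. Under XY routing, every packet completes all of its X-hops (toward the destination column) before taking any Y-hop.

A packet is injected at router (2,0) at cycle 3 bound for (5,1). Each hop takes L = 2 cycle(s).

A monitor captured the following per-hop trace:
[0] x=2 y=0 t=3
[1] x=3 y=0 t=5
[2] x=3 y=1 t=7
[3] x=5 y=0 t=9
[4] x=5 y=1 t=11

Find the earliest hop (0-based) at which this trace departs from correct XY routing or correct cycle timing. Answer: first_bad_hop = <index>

first_bad_hop = 2

  1: Δx=+1 Δy=+0 Δt=2 [ok]
  2: Δx=+0 Δy=+1 Δt=2 [BAD: Y-move but x=3≠5]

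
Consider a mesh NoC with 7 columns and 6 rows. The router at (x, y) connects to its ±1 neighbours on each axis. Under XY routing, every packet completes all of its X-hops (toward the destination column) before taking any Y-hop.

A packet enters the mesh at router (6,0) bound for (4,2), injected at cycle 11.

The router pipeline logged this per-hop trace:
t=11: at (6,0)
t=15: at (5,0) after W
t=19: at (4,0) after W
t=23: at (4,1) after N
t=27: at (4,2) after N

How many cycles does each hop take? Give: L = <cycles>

L = 4

cyc[1] − cyc[0] = 15 − 11 = 4.
Per-hop latency L = Δcyc = 4.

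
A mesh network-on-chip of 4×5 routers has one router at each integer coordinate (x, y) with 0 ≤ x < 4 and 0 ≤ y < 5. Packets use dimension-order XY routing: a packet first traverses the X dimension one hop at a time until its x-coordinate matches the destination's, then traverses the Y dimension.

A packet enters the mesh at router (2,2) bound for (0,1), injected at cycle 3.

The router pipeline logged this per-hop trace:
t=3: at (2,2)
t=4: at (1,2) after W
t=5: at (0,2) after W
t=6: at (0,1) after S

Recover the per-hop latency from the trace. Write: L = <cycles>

L = 1

cyc[1] − cyc[0] = 4 − 3 = 1.
That increment is L by definition: L = 1.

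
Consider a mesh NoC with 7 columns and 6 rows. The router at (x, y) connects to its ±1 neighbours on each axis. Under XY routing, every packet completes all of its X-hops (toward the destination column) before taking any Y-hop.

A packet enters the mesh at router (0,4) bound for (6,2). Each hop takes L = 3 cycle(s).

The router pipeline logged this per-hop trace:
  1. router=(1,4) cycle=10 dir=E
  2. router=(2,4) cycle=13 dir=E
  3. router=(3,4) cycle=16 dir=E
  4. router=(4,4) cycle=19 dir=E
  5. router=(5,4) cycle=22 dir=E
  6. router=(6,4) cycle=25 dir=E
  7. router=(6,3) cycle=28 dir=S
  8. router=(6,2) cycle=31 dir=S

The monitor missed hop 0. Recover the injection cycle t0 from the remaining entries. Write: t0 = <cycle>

Hop 1 reached at cycle 10; hop k is at t0 + k·L.
t0 = cyc[1] − L = 10 − 3 = 7.

t0 = 7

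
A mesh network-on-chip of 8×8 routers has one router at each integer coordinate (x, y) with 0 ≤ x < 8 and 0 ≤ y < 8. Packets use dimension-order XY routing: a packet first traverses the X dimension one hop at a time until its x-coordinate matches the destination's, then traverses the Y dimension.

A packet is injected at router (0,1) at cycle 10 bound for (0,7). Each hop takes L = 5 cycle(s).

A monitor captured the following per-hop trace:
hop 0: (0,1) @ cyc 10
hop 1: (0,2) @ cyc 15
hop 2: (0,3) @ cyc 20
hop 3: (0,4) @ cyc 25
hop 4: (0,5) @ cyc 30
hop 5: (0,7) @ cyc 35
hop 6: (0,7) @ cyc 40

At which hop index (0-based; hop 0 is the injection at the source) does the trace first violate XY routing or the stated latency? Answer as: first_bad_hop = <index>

first_bad_hop = 5

hop 1: step (+0,+1), +5 cyc — ok
hop 2: step (+0,+1), +5 cyc — ok
hop 3: step (+0,+1), +5 cyc — ok
hop 4: step (+0,+1), +5 cyc — ok
hop 5: step (+0,+2), +5 cyc — BAD: non-unit step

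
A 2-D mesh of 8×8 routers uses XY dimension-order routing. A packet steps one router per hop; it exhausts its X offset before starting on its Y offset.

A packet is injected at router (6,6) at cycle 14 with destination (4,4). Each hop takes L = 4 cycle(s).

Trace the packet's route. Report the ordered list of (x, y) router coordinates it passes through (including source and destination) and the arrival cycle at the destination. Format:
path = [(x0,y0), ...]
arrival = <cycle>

path = [(6,6), (5,6), (4,6), (4,5), (4,4)]
arrival = 30

src (6,6)  cyc=14
W→(5,6)  cyc=18
W→(4,6)  cyc=22
S→(4,5)  cyc=26
S→(4,4)  cyc=30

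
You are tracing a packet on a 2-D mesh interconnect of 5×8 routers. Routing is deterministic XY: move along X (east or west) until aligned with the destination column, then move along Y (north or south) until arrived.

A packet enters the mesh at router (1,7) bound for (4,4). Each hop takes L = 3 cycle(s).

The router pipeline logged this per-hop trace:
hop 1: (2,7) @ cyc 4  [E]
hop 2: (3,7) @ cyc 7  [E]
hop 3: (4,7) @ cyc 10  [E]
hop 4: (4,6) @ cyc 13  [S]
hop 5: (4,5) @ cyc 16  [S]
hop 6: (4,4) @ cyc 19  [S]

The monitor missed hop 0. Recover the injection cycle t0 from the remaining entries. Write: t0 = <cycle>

t0 = 1

The first recorded entry is hop 1 at cycle 4.
So t0 = 4 − 1·3 = 1.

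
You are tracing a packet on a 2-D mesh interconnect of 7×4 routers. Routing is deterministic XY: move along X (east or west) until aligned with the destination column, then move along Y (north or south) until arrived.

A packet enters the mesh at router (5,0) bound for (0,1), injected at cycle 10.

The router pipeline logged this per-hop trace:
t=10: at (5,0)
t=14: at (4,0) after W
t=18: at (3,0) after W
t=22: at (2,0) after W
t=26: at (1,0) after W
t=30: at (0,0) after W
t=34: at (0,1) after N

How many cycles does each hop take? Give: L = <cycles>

From hop 0 (10) to hop 1 (14): +4 cycles.
Each hop adds L, hence L = 4.

L = 4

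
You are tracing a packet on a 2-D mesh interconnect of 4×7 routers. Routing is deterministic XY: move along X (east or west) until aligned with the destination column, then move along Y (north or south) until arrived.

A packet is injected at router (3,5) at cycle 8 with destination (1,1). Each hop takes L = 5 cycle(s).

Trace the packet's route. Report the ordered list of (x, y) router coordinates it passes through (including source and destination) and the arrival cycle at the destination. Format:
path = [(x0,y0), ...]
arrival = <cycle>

path = [(3,5), (2,5), (1,5), (1,4), (1,3), (1,2), (1,1)]
arrival = 38

  0. router=(3,5) cycle=8 (inject)
  1. router=(2,5) cycle=13 dir=W
  2. router=(1,5) cycle=18 dir=W
  3. router=(1,4) cycle=23 dir=S
  4. router=(1,3) cycle=28 dir=S
  5. router=(1,2) cycle=33 dir=S
  6. router=(1,1) cycle=38 dir=S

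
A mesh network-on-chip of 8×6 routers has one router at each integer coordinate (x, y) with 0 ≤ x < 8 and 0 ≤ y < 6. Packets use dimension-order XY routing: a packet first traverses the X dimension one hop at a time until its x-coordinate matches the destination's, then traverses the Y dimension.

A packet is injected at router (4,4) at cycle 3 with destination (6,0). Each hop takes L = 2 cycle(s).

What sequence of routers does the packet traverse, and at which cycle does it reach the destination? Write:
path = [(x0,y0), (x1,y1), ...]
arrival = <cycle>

#0 — 4,4 | c3
#1 — 5,4 | c5 | E
#2 — 6,4 | c7 | E
#3 — 6,3 | c9 | S
#4 — 6,2 | c11 | S
#5 — 6,1 | c13 | S
#6 — 6,0 | c15 | S

path = [(4,4), (5,4), (6,4), (6,3), (6,2), (6,1), (6,0)]
arrival = 15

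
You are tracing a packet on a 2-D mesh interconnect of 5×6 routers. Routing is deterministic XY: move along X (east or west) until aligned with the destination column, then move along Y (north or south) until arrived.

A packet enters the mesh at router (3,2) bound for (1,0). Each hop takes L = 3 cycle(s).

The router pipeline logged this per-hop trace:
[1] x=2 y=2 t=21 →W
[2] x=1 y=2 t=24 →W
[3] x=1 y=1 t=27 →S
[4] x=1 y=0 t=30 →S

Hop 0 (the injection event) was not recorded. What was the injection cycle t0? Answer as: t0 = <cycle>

t0 = 18

cyc[1] = 21 and cyc[k] = t0 + k·L for every k.
Therefore t0 = 21 − L = 18.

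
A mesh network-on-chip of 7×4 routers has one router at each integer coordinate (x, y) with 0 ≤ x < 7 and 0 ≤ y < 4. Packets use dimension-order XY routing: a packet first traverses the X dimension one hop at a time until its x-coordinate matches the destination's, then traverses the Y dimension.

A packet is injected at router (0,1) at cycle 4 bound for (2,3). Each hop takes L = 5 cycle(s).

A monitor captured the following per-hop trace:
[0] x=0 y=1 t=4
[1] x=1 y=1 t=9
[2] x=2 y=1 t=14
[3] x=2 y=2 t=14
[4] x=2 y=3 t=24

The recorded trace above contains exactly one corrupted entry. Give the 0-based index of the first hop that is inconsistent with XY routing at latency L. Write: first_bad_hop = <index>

first_bad_hop = 3

check 1→ d=(1,0) cyc+5: ok
check 2→ d=(1,0) cyc+5: ok
check 3→ d=(0,1) cyc+0: BAD: Δcyc=0≠L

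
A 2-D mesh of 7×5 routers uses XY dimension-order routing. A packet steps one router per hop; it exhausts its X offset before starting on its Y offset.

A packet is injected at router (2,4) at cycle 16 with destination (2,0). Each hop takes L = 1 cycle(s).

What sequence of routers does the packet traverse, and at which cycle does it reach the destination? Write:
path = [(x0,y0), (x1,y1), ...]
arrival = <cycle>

#0 — 2,4 | c16
#1 — 2,3 | c17 | S
#2 — 2,2 | c18 | S
#3 — 2,1 | c19 | S
#4 — 2,0 | c20 | S

path = [(2,4), (2,3), (2,2), (2,1), (2,0)]
arrival = 20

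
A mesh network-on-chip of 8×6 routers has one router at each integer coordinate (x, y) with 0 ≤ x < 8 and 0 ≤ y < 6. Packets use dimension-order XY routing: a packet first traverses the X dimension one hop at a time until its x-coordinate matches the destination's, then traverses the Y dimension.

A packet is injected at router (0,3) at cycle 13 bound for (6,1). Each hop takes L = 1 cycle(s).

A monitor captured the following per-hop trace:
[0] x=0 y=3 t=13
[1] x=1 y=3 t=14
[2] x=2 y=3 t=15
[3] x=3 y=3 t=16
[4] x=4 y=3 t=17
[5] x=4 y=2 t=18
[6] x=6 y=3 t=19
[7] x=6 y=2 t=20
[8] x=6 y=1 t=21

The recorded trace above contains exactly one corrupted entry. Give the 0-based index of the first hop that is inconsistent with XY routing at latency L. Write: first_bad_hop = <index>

[1] (+1,+0) / 1c ⇒ ok
[2] (+1,+0) / 1c ⇒ ok
[3] (+1,+0) / 1c ⇒ ok
[4] (+1,+0) / 1c ⇒ ok
[5] (+0,-1) / 1c ⇒ BAD: Y-move but x=4≠6

first_bad_hop = 5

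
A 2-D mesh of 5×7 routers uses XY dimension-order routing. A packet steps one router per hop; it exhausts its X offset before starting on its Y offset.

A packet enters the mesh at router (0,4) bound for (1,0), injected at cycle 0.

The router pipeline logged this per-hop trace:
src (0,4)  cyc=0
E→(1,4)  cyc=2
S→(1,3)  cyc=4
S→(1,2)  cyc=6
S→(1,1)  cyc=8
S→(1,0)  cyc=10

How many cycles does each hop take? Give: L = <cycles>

L = 2

Δcyc across hop 0→1: 2 − 0 = 2.
Per-hop latency L = Δcyc = 2.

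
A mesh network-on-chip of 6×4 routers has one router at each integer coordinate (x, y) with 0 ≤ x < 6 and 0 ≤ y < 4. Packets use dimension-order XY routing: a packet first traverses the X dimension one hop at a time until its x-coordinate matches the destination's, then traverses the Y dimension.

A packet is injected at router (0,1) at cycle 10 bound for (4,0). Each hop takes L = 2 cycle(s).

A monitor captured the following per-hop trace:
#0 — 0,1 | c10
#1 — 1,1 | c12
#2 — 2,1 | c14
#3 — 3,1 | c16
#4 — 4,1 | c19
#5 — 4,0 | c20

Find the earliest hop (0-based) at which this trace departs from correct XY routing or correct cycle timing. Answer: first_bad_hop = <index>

first_bad_hop = 4

[1] (+1,+0) / 2c ⇒ ok
[2] (+1,+0) / 2c ⇒ ok
[3] (+1,+0) / 2c ⇒ ok
[4] (+1,+0) / 3c ⇒ BAD: Δcyc=3≠L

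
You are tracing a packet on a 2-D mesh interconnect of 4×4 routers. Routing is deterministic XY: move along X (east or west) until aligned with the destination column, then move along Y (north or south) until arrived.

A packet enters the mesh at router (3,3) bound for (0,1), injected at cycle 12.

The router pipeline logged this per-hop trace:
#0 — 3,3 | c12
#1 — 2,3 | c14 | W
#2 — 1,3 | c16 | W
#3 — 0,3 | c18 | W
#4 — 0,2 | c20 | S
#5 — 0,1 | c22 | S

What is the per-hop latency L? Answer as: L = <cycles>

L = 2

Δcyc across hop 0→1: 14 − 12 = 2.
That increment is L by definition: L = 2.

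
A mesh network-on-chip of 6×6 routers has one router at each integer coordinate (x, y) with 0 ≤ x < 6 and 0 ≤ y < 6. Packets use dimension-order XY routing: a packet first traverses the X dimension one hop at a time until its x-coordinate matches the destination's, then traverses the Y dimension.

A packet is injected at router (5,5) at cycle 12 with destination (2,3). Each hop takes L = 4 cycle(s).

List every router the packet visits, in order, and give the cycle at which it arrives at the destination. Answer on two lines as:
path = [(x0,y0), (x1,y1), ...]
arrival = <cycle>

path = [(5,5), (4,5), (3,5), (2,5), (2,4), (2,3)]
arrival = 32

  0. router=(5,5) cycle=12 (inject)
  1. router=(4,5) cycle=16 dir=W
  2. router=(3,5) cycle=20 dir=W
  3. router=(2,5) cycle=24 dir=W
  4. router=(2,4) cycle=28 dir=S
  5. router=(2,3) cycle=32 dir=S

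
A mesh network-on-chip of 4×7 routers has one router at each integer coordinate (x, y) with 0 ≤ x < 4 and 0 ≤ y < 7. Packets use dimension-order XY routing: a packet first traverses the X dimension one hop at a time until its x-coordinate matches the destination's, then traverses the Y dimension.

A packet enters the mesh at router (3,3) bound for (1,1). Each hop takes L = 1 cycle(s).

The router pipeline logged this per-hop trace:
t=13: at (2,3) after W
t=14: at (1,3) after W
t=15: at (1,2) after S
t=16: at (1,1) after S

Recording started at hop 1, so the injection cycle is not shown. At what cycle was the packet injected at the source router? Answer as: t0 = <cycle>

Hop 1 reached at cycle 13; hop k is at t0 + k·L.
Subtract one hop: t0 = 13 − 1 = 12.

t0 = 12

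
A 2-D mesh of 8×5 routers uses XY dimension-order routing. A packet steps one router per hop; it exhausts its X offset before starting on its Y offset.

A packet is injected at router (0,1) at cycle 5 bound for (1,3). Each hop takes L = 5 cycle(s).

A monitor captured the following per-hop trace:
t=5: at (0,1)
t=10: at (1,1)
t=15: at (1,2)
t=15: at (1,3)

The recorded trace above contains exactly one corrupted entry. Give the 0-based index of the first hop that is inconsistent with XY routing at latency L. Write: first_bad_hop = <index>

check 1→ d=(1,0) cyc+5: ok
check 2→ d=(0,1) cyc+5: ok
check 3→ d=(0,1) cyc+0: BAD: Δcyc=0≠L

first_bad_hop = 3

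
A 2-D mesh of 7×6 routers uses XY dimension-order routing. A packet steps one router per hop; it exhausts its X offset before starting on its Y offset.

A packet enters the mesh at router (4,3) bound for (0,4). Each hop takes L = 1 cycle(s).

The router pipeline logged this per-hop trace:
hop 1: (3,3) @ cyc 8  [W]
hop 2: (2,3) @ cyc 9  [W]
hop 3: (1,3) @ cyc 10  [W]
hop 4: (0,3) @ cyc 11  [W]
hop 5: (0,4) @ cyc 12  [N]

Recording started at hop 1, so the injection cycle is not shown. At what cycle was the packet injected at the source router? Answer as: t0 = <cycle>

At hop 1 the cycle is 8; in general cyc_k = t0 + kL.
Subtract one hop: t0 = 8 − 1 = 7.

t0 = 7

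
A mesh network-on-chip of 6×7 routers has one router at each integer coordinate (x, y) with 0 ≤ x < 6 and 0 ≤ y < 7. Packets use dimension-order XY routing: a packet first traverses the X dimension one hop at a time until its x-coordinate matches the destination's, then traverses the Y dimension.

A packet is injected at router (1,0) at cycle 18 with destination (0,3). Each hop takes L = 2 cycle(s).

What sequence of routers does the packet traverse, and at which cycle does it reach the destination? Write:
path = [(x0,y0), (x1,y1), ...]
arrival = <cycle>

  0. router=(1,0) cycle=18 (inject)
  1. router=(0,0) cycle=20 dir=W
  2. router=(0,1) cycle=22 dir=N
  3. router=(0,2) cycle=24 dir=N
  4. router=(0,3) cycle=26 dir=N

path = [(1,0), (0,0), (0,1), (0,2), (0,3)]
arrival = 26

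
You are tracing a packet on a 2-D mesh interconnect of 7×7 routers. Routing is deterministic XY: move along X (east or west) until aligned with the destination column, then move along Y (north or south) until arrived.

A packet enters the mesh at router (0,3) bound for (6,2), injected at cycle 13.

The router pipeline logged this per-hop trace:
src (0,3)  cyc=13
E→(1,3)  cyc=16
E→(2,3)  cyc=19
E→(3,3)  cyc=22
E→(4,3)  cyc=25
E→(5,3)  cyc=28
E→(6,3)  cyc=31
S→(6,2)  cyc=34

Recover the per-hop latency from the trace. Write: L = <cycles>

L = 3

Δcyc across hop 0→1: 16 − 13 = 3.
Per-hop latency L = Δcyc = 3.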